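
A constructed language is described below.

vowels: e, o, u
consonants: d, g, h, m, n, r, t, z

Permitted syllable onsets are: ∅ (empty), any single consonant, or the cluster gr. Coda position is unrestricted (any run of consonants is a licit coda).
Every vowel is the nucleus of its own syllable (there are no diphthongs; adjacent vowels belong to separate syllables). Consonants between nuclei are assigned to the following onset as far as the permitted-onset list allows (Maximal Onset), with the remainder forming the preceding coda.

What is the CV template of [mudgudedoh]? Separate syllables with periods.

Nuclei (vowels): u, u, e, o → 4 syllables.
σ1/σ2 boundary: /dg/ — longest licit onset from the right is /g/, leaving /d/ as coda.
σ2/σ3 boundary: /d/ → onset of the next syllable (single consonants are always licit onsets).
σ3/σ4 boundary: /d/ is a single consonant, so it becomes the next onset.
Putting it together: mud.gu.de.doh.
Mapping each syllable to C/V: /mud/ → CVC, /gu/ → CV, /de/ → CV, /doh/ → CVC.

CVC.CV.CV.CVC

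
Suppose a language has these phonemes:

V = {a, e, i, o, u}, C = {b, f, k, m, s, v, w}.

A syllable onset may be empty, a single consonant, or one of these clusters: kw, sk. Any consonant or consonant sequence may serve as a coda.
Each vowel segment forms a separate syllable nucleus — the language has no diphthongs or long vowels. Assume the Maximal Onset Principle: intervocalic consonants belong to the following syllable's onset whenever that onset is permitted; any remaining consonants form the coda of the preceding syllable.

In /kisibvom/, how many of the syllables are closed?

The vowels are i, i, o — 3 nuclei, so 3 syllables.
/i…i/ gap (V1→V2): just /s/ — single C goes to the following onset.
/i…o/ gap (V2→V3): /bv/ — longest licit onset from the right is /v/, leaving /b/ as coda.
So the parse is ki.sib.vom.
Classifying each syllable: /ki/ (open), /sib/ (closed), /vom/ (closed).
Closed syllables: 2.

2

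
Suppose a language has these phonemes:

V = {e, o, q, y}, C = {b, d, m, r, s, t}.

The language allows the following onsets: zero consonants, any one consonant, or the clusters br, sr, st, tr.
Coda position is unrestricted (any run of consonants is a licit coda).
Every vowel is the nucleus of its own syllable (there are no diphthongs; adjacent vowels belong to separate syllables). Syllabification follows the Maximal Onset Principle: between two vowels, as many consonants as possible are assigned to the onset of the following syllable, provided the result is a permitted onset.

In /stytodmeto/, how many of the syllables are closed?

1

The vowels are y, o, e, o — 4 nuclei, so 4 syllables.
Between /y/ (V1) and /o/ (V2): /t/ → onset of the next syllable (single consonants are always licit onsets).
Between /o/ (V2) and /e/ (V3): cluster /dm/ — the longest permitted-onset suffix is /m/; onset = /m/, preceding coda = /d/.
Between /e/ (V3) and /o/ (V4): /t/ → onset of the next syllable (single consonants are always licit onsets).
Syllabification: sty.tod.me.to.
Classifying each syllable: /sty/ (open), /tod/ (closed), /me/ (open), /to/ (open).
Closed syllables: 1.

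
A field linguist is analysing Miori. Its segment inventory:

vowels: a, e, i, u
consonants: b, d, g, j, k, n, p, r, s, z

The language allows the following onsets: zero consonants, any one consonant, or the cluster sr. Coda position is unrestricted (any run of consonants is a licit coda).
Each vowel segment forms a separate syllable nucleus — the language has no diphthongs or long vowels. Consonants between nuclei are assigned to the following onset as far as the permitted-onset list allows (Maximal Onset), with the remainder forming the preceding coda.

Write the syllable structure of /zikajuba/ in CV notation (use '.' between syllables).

CV.CV.CV.CV

Nuclei (vowels): i, a, u, a → 4 syllables.
Between /i/ (V1) and /a/ (V2): just /k/ — single C goes to the following onset.
Between /a/ (V2) and /u/ (V3): just /j/ — single C goes to the following onset.
Between /u/ (V3) and /a/ (V4): /b/ is a single consonant, so it becomes the next onset.
Result: zi.ka.ju.ba.
Mapping each syllable to C/V: /zi/ → CV, /ka/ → CV, /ju/ → CV, /ba/ → CV.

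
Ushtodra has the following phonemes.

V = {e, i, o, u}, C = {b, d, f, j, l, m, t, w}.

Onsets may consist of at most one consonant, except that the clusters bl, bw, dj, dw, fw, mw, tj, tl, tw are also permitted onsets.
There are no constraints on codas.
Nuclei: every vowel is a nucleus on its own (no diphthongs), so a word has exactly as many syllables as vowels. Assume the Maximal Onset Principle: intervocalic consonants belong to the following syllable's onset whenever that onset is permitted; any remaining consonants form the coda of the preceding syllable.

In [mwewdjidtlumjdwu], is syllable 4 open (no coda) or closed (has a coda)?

The vowels are e, i, u, u — 4 nuclei, so 4 syllables.
σ1/σ2 boundary: cluster /wdj/ — the longest permitted-onset suffix is /dj/; onset = /dj/, preceding coda = /w/.
σ2/σ3 boundary: /dtl/ splits as /d/ + /tl/ (/tl/ is the longest suffix that is a licit onset).
σ3/σ4 boundary: /mjdw/; trying suffixes from longest down, /dw/ is the first permitted one, so coda /mj/ | onset /dw/.
Syllabification: mwew.djid.tlumj.dwu.
Syllable 4 is /dwu/; it ends in its nucleus with no coda, so it is open.

open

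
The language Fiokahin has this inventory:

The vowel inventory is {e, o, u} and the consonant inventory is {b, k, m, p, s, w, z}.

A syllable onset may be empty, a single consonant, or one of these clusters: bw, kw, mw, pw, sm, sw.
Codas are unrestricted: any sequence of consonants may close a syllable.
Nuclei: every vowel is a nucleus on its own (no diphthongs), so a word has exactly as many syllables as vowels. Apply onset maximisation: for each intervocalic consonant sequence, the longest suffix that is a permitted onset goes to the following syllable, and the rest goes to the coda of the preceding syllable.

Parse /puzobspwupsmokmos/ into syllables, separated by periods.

Nuclei (vowels): u, o, u, o, o → 5 syllables.
σ1/σ2 boundary: /z/ → onset of the next syllable (single consonants are always licit onsets).
σ2/σ3 boundary: /bspw/ splits as /bs/ + /pw/ (/pw/ is the longest suffix that is a licit onset).
σ3/σ4 boundary: cluster /psm/ — the longest permitted-onset suffix is /sm/; onset = /sm/, preceding coda = /p/.
σ4/σ5 boundary: /km/ — longest licit onset from the right is /m/, leaving /k/ as coda.

pu.zobs.pwup.smok.mos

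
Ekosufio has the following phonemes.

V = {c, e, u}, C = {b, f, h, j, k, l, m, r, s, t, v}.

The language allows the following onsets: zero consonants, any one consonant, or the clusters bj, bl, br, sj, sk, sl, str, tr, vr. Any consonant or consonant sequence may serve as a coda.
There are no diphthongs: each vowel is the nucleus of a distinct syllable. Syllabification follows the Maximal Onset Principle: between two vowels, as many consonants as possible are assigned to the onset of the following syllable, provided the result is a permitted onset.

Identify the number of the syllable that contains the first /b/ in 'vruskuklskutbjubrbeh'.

Nuclei (vowels): u, u, u, u, e → 5 syllables.
Between /u/ (V1) and /u/ (V2): /sk/ — entire cluster is a permitted onset → onset /sk/, coda ∅.
Between /u/ (V2) and /u/ (V3): cluster /klsk/ — the longest permitted-onset suffix is /sk/; onset = /sk/, preceding coda = /kl/.
Between /u/ (V3) and /u/ (V4): cluster /tbj/ — the longest permitted-onset suffix is /bj/; onset = /bj/, preceding coda = /t/.
Between /u/ (V4) and /e/ (V5): /brb/; trying suffixes from longest down, /b/ is the first permitted one, so coda /br/ | onset /b/.
So the parse is vru.skukl.skut.bjubr.beh.
The first /b/ is in the onset of syllable 4 (/bjubr/).

4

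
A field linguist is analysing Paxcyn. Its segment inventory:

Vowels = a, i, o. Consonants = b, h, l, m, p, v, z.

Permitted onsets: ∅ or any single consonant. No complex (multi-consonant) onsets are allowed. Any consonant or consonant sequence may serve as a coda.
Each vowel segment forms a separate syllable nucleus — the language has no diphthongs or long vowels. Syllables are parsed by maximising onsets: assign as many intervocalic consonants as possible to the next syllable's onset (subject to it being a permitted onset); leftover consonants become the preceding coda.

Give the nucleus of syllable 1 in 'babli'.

Nuclei (vowels): a, i → 2 syllables.
The first nucleus (vowel 1 from the left) is /a/.

a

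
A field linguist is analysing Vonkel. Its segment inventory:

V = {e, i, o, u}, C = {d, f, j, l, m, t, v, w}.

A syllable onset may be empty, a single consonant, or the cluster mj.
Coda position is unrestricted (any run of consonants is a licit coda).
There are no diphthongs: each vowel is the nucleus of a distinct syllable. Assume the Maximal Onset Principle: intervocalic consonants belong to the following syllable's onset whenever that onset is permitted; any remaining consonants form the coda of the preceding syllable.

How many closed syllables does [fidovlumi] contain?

The vowels are i, o, u, i — 4 nuclei, so 4 syllables.
/i…o/ gap (V1→V2): /d/ → onset of the next syllable (single consonants are always licit onsets).
/o…u/ gap (V2→V3): /vl/ splits as /v/ + /l/ (/l/ is the longest suffix that is a licit onset).
/u…i/ gap (V3→V4): /m/ is a single consonant, so it becomes the next onset.
Syllabification: fi.dov.lu.mi.
Classifying each syllable: /fi/ (open), /dov/ (closed), /lu/ (open), /mi/ (open).
Closed syllables: 1.

1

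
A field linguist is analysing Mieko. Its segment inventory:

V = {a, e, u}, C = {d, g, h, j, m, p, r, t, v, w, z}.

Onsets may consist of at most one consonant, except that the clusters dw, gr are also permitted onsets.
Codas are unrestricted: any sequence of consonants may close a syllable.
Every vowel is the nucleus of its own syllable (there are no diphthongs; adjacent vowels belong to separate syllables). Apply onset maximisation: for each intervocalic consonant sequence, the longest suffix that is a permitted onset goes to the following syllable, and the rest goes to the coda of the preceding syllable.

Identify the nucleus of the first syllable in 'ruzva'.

The vowels are u, a — 2 nuclei, so 2 syllables.
The first nucleus (vowel 1 from the left) is /u/.

u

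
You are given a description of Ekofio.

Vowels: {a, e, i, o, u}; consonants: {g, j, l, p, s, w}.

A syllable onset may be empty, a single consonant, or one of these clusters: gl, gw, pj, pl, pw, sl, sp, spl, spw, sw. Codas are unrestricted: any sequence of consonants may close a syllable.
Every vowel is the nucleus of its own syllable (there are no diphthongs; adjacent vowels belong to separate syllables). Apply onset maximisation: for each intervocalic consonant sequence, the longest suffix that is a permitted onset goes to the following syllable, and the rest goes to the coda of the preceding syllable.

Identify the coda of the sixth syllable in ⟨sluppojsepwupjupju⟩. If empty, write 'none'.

Nuclei (vowels): u, o, e, u, u, u → 6 syllables.
σ1/σ2 boundary: cluster /pp/ — the longest permitted-onset suffix is /p/; onset = /p/, preceding coda = /p/.
σ2/σ3 boundary: /js/ splits as /j/ + /s/ (/s/ is the longest suffix that is a licit onset).
σ3/σ4 boundary: /pw/ — entire cluster is a permitted onset → onset /pw/, coda ∅.
σ4/σ5 boundary: cluster /pj/ — /pj/ is itself a permitted onset, so the whole cluster goes right; preceding coda = ∅.
σ5/σ6 boundary: cluster /pj/ — /pj/ is itself a permitted onset, so the whole cluster goes right; preceding coda = ∅.
Putting it together: slup.poj.se.pwu.pju.pju.
Syllable 6 is /pju/: onset /pj/, nucleus /u/, coda ∅.

none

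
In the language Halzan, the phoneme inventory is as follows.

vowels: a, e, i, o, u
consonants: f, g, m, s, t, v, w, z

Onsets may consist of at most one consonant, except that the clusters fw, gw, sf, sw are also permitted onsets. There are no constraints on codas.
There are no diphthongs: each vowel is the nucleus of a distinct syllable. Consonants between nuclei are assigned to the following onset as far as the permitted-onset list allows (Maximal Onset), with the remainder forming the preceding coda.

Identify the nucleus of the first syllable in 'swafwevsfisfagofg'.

a

Vowels present: a, e, i, a, o; each is a nucleus, giving 5 syllables.
The first nucleus (vowel 1 from the left) is /a/.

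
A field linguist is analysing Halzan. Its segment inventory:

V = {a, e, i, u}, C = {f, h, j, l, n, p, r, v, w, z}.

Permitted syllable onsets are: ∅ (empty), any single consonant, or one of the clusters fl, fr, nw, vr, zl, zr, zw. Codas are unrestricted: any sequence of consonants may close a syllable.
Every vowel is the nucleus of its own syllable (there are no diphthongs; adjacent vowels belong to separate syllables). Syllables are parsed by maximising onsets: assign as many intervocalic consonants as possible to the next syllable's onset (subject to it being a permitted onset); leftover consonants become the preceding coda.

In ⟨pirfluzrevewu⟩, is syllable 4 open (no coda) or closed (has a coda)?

open

Vowels present: i, u, e, e, u; each is a nucleus, giving 5 syllables.
V1 /i/ – V2 /u/: /rfl/ — longest licit onset from the right is /fl/, leaving /r/ as coda.
V2 /u/ – V3 /e/: /zr/ — entire cluster is a permitted onset → onset /zr/, coda ∅.
V3 /e/ – V4 /e/: /v/ is a single consonant, so it becomes the next onset.
V4 /e/ – V5 /u/: /w/ is a single consonant, so it becomes the next onset.
So the parse is pir.flu.zre.ve.wu.
Syllable 4 is /ve/; it ends in its nucleus with no coda, so it is open.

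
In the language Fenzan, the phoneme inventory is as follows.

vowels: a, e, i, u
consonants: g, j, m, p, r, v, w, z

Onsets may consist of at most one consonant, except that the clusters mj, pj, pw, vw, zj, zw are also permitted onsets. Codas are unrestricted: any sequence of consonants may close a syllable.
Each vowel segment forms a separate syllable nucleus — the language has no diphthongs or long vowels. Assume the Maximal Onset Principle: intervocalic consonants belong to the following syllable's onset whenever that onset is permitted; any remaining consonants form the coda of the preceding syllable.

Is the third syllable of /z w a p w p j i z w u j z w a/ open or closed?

Vowels present: a, i, u, a; each is a nucleus, giving 4 syllables.
σ1/σ2 boundary: cluster /pwpj/ — the longest permitted-onset suffix is /pj/; onset = /pj/, preceding coda = /pw/.
σ2/σ3 boundary: cluster /zw/ — /zw/ is itself a permitted onset, so the whole cluster goes right; preceding coda = ∅.
σ3/σ4 boundary: /jzw/; trying suffixes from longest down, /zw/ is the first permitted one, so coda /j/ | onset /zw/.
Syllabification: zwapw.pji.zwuj.zwa.
Syllable 3 is /zwuj/ with coda /j/, so it is closed.

closed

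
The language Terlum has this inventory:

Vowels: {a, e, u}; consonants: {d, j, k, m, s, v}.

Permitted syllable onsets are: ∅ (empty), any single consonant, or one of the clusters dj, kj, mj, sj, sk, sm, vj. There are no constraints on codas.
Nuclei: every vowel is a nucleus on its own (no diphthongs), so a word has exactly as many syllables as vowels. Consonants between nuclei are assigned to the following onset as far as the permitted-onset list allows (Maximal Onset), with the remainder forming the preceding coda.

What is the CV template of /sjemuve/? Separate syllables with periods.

The vowels are e, u, e — 3 nuclei, so 3 syllables.
/e…u/ gap (V1→V2): /m/ → onset of the next syllable (single consonants are always licit onsets).
/u…e/ gap (V2→V3): just /v/ — single C goes to the following onset.
Syllabification: sje.mu.ve.
Mapping each syllable to C/V: /sje/ → CCV, /mu/ → CV, /ve/ → CV.

CCV.CV.CV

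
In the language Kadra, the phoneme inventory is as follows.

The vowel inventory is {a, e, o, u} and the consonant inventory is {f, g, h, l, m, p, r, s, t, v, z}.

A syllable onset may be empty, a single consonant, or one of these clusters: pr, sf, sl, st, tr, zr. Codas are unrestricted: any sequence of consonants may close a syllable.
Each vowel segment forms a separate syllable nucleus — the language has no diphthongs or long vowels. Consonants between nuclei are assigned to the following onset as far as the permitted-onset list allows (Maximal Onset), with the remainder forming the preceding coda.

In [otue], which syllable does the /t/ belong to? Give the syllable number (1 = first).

The vowels are o, u, e — 3 nuclei, so 3 syllables.
σ1/σ2 boundary: /t/ is a single consonant, so it becomes the next onset.
σ2/σ3 boundary: nothing intervenes; syllable break is V.V.
Putting it together: o.tu.e.
The /t/ is in the onset of syllable 2 (/tu/).

2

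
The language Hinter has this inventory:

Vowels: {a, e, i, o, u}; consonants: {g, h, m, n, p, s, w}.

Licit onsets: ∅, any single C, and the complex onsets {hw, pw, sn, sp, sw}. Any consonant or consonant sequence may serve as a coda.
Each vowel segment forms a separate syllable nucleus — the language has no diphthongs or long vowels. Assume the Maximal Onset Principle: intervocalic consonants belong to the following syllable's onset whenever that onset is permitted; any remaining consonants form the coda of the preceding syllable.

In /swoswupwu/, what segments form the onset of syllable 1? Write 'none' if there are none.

sw

Nuclei (vowels): o, u, u → 3 syllables.
Between /o/ (V1) and /u/ (V2): /sw/ — entire cluster is a permitted onset → onset /sw/, coda ∅.
Between /u/ (V2) and /u/ (V3): cluster /pw/ — /pw/ is itself a permitted onset, so the whole cluster goes right; preceding coda = ∅.
Putting it together: swo.swu.pwu.
Syllable 1 is /swo/: onset /sw/, nucleus /o/, coda ∅.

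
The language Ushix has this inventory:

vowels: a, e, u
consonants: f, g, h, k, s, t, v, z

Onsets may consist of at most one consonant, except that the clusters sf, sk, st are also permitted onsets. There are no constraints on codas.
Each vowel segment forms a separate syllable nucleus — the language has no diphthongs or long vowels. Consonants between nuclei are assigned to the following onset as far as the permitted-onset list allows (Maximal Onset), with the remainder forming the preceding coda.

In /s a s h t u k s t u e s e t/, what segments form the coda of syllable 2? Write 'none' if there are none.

Vowels present: a, u, u, e, e; each is a nucleus, giving 5 syllables.
/a…u/ gap (V1→V2): /sht/ splits as /sh/ + /t/ (/t/ is the longest suffix that is a licit onset).
/u…u/ gap (V2→V3): /kst/ — longest licit onset from the right is /st/, leaving /k/ as coda.
/u…e/ gap (V3→V4): nothing intervenes; syllable break is V.V.
/e…e/ gap (V4→V5): just /s/ — single C goes to the following onset.
Result: sash.tuk.stu.e.set.
Syllable 2 is /tuk/: onset /t/, nucleus /u/, coda /k/.

k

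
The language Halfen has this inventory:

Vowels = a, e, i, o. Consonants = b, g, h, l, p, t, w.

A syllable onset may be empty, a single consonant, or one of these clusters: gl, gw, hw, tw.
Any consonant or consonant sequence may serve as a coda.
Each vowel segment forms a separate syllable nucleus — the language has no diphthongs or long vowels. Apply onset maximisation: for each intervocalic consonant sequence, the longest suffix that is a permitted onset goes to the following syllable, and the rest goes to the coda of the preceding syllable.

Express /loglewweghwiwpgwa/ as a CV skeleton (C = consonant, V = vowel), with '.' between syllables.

Nuclei (vowels): o, e, e, i, a → 5 syllables.
V1 /o/ – V2 /e/: /gl/ — entire cluster is a permitted onset → onset /gl/, coda ∅.
V2 /e/ – V3 /e/: /ww/ — longest licit onset from the right is /w/, leaving /w/ as coda.
V3 /e/ – V4 /i/: /ghw/; trying suffixes from longest down, /hw/ is the first permitted one, so coda /g/ | onset /hw/.
V4 /i/ – V5 /a/: /wpgw/ — longest licit onset from the right is /gw/, leaving /wp/ as coda.
So the parse is lo.glew.weg.hwiwp.gwa.
Mapping each syllable to C/V: /lo/ → CV, /glew/ → CCVC, /weg/ → CVC, /hwiwp/ → CCVCC, /gwa/ → CCV.

CV.CCVC.CVC.CCVCC.CCV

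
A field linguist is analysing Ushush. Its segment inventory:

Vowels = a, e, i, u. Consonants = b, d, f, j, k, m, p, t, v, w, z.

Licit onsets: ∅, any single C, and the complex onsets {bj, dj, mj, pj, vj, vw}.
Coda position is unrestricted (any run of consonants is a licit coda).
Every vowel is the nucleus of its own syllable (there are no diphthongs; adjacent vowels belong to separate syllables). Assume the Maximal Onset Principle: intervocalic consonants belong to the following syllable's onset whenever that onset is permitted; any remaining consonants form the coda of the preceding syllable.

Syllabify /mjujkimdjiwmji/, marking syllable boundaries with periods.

mjuj.kim.djiw.mji

Vowels present: u, i, i, i; each is a nucleus, giving 4 syllables.
σ1/σ2 boundary: /jk/; trying suffixes from longest down, /k/ is the first permitted one, so coda /j/ | onset /k/.
σ2/σ3 boundary: cluster /mdj/ — the longest permitted-onset suffix is /dj/; onset = /dj/, preceding coda = /m/.
σ3/σ4 boundary: cluster /wmj/ — the longest permitted-onset suffix is /mj/; onset = /mj/, preceding coda = /w/.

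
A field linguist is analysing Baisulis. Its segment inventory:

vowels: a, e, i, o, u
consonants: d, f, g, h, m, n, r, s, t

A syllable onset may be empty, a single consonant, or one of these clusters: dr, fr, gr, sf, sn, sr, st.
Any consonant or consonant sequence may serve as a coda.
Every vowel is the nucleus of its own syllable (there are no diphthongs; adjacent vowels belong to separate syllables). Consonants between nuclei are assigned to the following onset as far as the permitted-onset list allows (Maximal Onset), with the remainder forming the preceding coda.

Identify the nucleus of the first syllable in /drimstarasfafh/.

i

Nuclei (vowels): i, a, a, a → 4 syllables.
The first nucleus (vowel 1 from the left) is /i/.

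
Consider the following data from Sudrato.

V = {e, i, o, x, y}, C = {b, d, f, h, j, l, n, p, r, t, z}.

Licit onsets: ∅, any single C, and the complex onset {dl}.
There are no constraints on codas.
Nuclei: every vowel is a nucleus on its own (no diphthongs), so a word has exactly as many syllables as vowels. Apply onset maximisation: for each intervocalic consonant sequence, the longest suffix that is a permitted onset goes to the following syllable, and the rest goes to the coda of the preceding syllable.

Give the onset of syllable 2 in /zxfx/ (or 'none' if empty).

f

The vowels are x, x — 2 nuclei, so 2 syllables.
σ1/σ2 boundary: just /f/ — single C goes to the following onset.
Syllabification: zx.fx.
Syllable 2 is /fx/: onset /f/, nucleus /x/, coda ∅.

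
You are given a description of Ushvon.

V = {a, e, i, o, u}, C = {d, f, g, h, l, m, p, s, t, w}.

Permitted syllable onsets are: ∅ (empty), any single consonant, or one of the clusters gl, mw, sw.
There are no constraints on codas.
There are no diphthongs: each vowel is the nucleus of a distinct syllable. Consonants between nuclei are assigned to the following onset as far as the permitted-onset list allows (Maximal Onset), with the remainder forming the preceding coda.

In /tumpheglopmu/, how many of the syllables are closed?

2

Nuclei (vowels): u, e, o, u → 4 syllables.
σ1/σ2 boundary: /mph/ splits as /mp/ + /h/ (/h/ is the longest suffix that is a licit onset).
σ2/σ3 boundary: /gl/ — entire cluster is a permitted onset → onset /gl/, coda ∅.
σ3/σ4 boundary: /pm/ splits as /p/ + /m/ (/m/ is the longest suffix that is a licit onset).
Result: tump.he.glop.mu.
Classifying each syllable: /tump/ (closed), /he/ (open), /glop/ (closed), /mu/ (open).
Closed syllables: 2.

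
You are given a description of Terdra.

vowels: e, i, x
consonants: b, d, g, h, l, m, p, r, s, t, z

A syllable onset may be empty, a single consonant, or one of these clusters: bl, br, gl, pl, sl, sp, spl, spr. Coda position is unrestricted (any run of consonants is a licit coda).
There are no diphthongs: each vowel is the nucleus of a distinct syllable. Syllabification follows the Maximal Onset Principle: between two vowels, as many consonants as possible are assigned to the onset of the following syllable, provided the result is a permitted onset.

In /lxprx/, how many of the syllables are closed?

1

The vowels are x, x — 2 nuclei, so 2 syllables.
Between /x/ (V1) and /x/ (V2): /pr/ — longest licit onset from the right is /r/, leaving /p/ as coda.
Syllabification: lxp.rx.
Classifying each syllable: /lxp/ (closed), /rx/ (open).
Closed syllables: 1.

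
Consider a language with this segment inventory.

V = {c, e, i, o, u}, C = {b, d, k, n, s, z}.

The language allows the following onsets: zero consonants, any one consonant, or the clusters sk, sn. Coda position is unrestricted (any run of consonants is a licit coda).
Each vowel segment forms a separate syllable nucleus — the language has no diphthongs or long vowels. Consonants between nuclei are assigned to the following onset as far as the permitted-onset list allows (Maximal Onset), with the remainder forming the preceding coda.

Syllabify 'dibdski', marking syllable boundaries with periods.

dibd.ski

The vowels are i, i — 2 nuclei, so 2 syllables.
/i…i/ gap (V1→V2): cluster /bdsk/ — the longest permitted-onset suffix is /sk/; onset = /sk/, preceding coda = /bd/.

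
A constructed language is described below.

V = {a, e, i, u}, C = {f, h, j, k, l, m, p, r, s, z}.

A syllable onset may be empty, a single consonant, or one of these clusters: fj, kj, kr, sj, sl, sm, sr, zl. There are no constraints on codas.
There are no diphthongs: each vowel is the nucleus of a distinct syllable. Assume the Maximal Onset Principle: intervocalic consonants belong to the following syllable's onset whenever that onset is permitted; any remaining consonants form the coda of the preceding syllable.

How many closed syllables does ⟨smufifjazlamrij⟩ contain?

The vowels are u, i, a, a, i — 5 nuclei, so 5 syllables.
σ1/σ2 boundary: just /f/ — single C goes to the following onset.
σ2/σ3 boundary: cluster /fj/ — /fj/ is itself a permitted onset, so the whole cluster goes right; preceding coda = ∅.
σ3/σ4 boundary: /zl/ — entire cluster is a permitted onset → onset /zl/, coda ∅.
σ4/σ5 boundary: /mr/ — longest licit onset from the right is /r/, leaving /m/ as coda.
Syllabification: smu.fi.fja.zlam.rij.
Classifying each syllable: /smu/ (open), /fi/ (open), /fja/ (open), /zlam/ (closed), /rij/ (closed).
Closed syllables: 2.

2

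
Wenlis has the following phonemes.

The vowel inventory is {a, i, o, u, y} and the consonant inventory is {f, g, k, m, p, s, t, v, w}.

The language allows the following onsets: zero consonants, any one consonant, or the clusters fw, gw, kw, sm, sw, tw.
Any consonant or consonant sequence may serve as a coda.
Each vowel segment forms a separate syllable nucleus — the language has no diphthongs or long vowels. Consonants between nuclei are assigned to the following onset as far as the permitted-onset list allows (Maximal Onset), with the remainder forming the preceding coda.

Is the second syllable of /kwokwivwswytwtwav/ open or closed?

Nuclei (vowels): o, i, y, a → 4 syllables.
Between /o/ (V1) and /i/ (V2): /kw/ — entire cluster is a permitted onset → onset /kw/, coda ∅.
Between /i/ (V2) and /y/ (V3): /vwsw/; trying suffixes from longest down, /sw/ is the first permitted one, so coda /vw/ | onset /sw/.
Between /y/ (V3) and /a/ (V4): cluster /twtw/ — the longest permitted-onset suffix is /tw/; onset = /tw/, preceding coda = /tw/.
Putting it together: kwo.kwivw.swytw.twav.
Syllable 2 is /kwivw/ with coda /vw/, so it is closed.

closed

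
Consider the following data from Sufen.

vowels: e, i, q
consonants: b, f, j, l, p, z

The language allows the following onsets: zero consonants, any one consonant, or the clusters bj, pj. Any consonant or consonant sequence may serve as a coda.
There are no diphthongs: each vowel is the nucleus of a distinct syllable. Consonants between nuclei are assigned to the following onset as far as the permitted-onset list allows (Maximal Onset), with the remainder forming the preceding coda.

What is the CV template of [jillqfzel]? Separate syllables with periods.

CVC.CVC.CVC

The vowels are i, q, e — 3 nuclei, so 3 syllables.
Between /i/ (V1) and /q/ (V2): /ll/; trying suffixes from longest down, /l/ is the first permitted one, so coda /l/ | onset /l/.
Between /q/ (V2) and /e/ (V3): /fz/; trying suffixes from longest down, /z/ is the first permitted one, so coda /f/ | onset /z/.
So the parse is jil.lqf.zel.
Mapping each syllable to C/V: /jil/ → CVC, /lqf/ → CVC, /zel/ → CVC.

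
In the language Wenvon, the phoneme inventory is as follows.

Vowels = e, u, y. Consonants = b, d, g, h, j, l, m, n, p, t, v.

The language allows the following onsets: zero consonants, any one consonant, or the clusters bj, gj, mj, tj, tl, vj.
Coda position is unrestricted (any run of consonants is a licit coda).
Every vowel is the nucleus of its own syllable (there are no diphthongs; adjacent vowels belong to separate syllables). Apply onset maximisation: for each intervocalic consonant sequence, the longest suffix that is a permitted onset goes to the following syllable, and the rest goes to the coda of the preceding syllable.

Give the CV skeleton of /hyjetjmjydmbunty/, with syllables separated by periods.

CV.CVCC.CCVCC.CVC.CV

The vowels are y, e, y, u, y — 5 nuclei, so 5 syllables.
Between /y/ (V1) and /e/ (V2): /j/ is a single consonant, so it becomes the next onset.
Between /e/ (V2) and /y/ (V3): cluster /tjmj/ — the longest permitted-onset suffix is /mj/; onset = /mj/, preceding coda = /tj/.
Between /y/ (V3) and /u/ (V4): /dmb/ — longest licit onset from the right is /b/, leaving /dm/ as coda.
Between /u/ (V4) and /y/ (V5): cluster /nt/ — the longest permitted-onset suffix is /t/; onset = /t/, preceding coda = /n/.
So the parse is hy.jetj.mjydm.bun.ty.
Mapping each syllable to C/V: /hy/ → CV, /jetj/ → CVCC, /mjydm/ → CCVCC, /bun/ → CVC, /ty/ → CV.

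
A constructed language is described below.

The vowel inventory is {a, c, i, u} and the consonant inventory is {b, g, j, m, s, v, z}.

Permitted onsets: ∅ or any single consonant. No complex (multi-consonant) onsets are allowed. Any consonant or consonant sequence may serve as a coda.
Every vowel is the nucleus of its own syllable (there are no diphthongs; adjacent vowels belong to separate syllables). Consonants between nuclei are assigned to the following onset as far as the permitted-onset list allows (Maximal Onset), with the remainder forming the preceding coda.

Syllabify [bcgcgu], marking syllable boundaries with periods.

Nuclei (vowels): c, c, u → 3 syllables.
σ1/σ2 boundary: /g/ is a single consonant, so it becomes the next onset.
σ2/σ3 boundary: just /g/ — single C goes to the following onset.

bc.gc.gu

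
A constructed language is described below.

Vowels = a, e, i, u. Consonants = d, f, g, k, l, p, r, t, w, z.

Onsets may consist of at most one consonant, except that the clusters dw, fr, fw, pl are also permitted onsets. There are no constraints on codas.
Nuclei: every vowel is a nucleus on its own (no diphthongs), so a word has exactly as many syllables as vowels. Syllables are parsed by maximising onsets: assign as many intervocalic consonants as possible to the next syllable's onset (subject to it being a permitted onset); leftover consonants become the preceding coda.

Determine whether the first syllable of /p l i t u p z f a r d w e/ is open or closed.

open

Nuclei (vowels): i, u, a, e → 4 syllables.
σ1/σ2 boundary: just /t/ — single C goes to the following onset.
σ2/σ3 boundary: /pzf/ — longest licit onset from the right is /f/, leaving /pz/ as coda.
σ3/σ4 boundary: /rdw/; trying suffixes from longest down, /dw/ is the first permitted one, so coda /r/ | onset /dw/.
Putting it together: pli.tupz.far.dwe.
Syllable 1 is /pli/; it ends in its nucleus with no coda, so it is open.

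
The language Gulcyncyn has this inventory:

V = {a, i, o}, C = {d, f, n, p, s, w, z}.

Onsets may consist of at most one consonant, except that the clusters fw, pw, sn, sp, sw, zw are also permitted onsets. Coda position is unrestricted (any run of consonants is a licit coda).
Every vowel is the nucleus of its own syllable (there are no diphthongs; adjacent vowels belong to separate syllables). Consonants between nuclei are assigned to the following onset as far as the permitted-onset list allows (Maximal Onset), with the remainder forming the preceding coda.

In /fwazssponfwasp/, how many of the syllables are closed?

3

The vowels are a, o, a — 3 nuclei, so 3 syllables.
V1 /a/ – V2 /o/: /zssp/; trying suffixes from longest down, /sp/ is the first permitted one, so coda /zs/ | onset /sp/.
V2 /o/ – V3 /a/: /nfw/ splits as /n/ + /fw/ (/fw/ is the longest suffix that is a licit onset).
Result: fwazs.spon.fwasp.
Classifying each syllable: /fwazs/ (closed), /spon/ (closed), /fwasp/ (closed).
Closed syllables: 3.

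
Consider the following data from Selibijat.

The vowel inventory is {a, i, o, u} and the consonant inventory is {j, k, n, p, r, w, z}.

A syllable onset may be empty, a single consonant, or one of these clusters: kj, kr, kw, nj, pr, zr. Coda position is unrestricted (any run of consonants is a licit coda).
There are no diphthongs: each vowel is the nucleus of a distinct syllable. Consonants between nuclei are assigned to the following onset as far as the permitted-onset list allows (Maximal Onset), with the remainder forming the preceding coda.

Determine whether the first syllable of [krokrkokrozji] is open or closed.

Vowels present: o, o, o, i; each is a nucleus, giving 4 syllables.
V1 /o/ – V2 /o/: cluster /krk/ — the longest permitted-onset suffix is /k/; onset = /k/, preceding coda = /kr/.
V2 /o/ – V3 /o/: cluster /kr/ — /kr/ is itself a permitted onset, so the whole cluster goes right; preceding coda = ∅.
V3 /o/ – V4 /i/: /zj/; trying suffixes from longest down, /j/ is the first permitted one, so coda /z/ | onset /j/.
Result: krokr.ko.kroz.ji.
Syllable 1 is /krokr/ with coda /kr/, so it is closed.

closed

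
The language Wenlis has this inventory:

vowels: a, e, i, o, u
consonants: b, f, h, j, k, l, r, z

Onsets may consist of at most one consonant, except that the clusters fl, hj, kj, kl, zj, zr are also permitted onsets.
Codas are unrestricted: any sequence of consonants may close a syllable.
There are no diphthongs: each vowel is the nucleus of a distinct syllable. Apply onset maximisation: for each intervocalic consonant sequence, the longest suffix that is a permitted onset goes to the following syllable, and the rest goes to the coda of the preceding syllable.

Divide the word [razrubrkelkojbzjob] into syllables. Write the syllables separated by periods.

Nuclei (vowels): a, u, e, o, o → 5 syllables.
V1 /a/ – V2 /u/: cluster /zr/ — /zr/ is itself a permitted onset, so the whole cluster goes right; preceding coda = ∅.
V2 /u/ – V3 /e/: cluster /brk/ — the longest permitted-onset suffix is /k/; onset = /k/, preceding coda = /br/.
V3 /e/ – V4 /o/: /lk/; trying suffixes from longest down, /k/ is the first permitted one, so coda /l/ | onset /k/.
V4 /o/ – V5 /o/: /jbzj/; trying suffixes from longest down, /zj/ is the first permitted one, so coda /jb/ | onset /zj/.

ra.zrubr.kel.kojb.zjob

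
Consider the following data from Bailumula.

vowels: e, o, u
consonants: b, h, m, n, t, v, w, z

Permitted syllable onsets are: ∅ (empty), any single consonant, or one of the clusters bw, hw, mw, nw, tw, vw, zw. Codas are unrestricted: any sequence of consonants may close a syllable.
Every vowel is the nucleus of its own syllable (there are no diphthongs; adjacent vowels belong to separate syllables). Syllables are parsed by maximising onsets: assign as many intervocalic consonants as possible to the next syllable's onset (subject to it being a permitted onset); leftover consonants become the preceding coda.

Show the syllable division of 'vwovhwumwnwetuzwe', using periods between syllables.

Nuclei (vowels): o, u, e, u, e → 5 syllables.
σ1/σ2 boundary: cluster /vhw/ — the longest permitted-onset suffix is /hw/; onset = /hw/, preceding coda = /v/.
σ2/σ3 boundary: cluster /mwnw/ — the longest permitted-onset suffix is /nw/; onset = /nw/, preceding coda = /mw/.
σ3/σ4 boundary: /t/ → onset of the next syllable (single consonants are always licit onsets).
σ4/σ5 boundary: /zw/ is a licit onset in full, so it all attaches to the next syllable.

vwov.hwumw.nwe.tu.zwe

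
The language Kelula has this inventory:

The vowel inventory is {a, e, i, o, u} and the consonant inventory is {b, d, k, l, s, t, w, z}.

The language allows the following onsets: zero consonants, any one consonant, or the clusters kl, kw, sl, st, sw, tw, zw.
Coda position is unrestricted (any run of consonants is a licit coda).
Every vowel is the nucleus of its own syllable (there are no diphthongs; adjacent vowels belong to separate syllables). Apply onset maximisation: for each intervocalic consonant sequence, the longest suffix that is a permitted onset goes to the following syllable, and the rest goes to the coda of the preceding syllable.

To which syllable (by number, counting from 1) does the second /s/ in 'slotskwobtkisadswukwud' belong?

Vowels present: o, o, i, a, u, u; each is a nucleus, giving 6 syllables.
V1 /o/ – V2 /o/: cluster /tskw/ — the longest permitted-onset suffix is /kw/; onset = /kw/, preceding coda = /ts/.
V2 /o/ – V3 /i/: /btk/ splits as /bt/ + /k/ (/k/ is the longest suffix that is a licit onset).
V3 /i/ – V4 /a/: /s/ is a single consonant, so it becomes the next onset.
V4 /a/ – V5 /u/: /dsw/ — longest licit onset from the right is /sw/, leaving /d/ as coda.
V5 /u/ – V6 /u/: cluster /kw/ — /kw/ is itself a permitted onset, so the whole cluster goes right; preceding coda = ∅.
Putting it together: slots.kwobt.ki.sad.swu.kwud.
The second /s/ is in the coda of syllable 1 (/slots/).

1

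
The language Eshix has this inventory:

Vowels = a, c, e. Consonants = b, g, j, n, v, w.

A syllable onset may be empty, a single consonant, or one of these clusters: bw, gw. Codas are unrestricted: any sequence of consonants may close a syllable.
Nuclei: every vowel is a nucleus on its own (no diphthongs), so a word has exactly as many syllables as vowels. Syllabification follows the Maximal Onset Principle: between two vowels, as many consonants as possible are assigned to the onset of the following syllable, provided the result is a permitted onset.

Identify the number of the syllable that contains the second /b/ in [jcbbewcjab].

Vowels present: c, e, c, a; each is a nucleus, giving 4 syllables.
σ1/σ2 boundary: /bb/; trying suffixes from longest down, /b/ is the first permitted one, so coda /b/ | onset /b/.
σ2/σ3 boundary: /w/ → onset of the next syllable (single consonants are always licit onsets).
σ3/σ4 boundary: just /j/ — single C goes to the following onset.
Result: jcb.be.wc.jab.
The second /b/ is in the onset of syllable 2 (/be/).

2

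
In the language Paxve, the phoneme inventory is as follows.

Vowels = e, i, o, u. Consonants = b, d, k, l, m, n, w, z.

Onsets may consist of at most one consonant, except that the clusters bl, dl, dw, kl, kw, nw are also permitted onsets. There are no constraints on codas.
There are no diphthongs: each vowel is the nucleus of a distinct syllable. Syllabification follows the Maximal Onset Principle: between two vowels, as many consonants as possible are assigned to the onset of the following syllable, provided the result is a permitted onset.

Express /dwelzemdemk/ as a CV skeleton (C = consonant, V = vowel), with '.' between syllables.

CCVC.CVC.CVCC

The vowels are e, e, e — 3 nuclei, so 3 syllables.
σ1/σ2 boundary: /lz/ — longest licit onset from the right is /z/, leaving /l/ as coda.
σ2/σ3 boundary: cluster /md/ — the longest permitted-onset suffix is /d/; onset = /d/, preceding coda = /m/.
Putting it together: dwel.zem.demk.
Mapping each syllable to C/V: /dwel/ → CCVC, /zem/ → CVC, /demk/ → CVCC.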